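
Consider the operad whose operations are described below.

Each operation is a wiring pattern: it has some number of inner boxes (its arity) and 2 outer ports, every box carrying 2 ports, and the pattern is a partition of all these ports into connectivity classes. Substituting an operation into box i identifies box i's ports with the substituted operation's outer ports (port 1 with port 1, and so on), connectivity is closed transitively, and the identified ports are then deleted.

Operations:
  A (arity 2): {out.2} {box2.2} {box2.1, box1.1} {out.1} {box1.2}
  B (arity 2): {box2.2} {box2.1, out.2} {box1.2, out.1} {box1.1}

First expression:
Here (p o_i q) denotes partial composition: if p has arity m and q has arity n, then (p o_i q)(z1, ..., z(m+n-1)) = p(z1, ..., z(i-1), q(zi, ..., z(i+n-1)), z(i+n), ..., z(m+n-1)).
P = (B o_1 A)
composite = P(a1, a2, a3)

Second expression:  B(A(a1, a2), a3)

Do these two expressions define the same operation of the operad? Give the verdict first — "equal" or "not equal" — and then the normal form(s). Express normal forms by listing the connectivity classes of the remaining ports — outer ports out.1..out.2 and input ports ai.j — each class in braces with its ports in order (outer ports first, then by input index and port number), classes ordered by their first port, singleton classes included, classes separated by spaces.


equal; both compose to {out.1} {out.2, a3.1} {a1.1, a2.1} {a1.2} {a2.2} {a3.2}

In normal form, the first expression is {out.1} {out.2, a3.1} {a1.1, a2.1} {a1.2} {a2.2} {a3.2}
In normal form, the second expression is {out.1} {out.2, a3.1} {a1.1, a2.1} {a1.2} {a2.2} {a3.2}
Identical normal forms: equal.


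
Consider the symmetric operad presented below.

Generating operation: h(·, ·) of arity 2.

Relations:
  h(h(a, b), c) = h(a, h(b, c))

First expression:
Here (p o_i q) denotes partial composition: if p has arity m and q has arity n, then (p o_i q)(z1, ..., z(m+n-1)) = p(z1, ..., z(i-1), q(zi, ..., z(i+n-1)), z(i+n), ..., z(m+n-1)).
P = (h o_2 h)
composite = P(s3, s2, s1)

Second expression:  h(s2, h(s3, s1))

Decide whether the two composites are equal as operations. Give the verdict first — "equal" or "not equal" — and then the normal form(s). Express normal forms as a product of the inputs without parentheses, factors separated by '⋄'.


not equal; first: s3 ⋄ s2 ⋄ s1; second: s2 ⋄ s3 ⋄ s1

Reducing the first expression gives s3 ⋄ s2 ⋄ s1
Reducing the second expression gives s2 ⋄ s3 ⋄ s1
They disagree, so not equal.


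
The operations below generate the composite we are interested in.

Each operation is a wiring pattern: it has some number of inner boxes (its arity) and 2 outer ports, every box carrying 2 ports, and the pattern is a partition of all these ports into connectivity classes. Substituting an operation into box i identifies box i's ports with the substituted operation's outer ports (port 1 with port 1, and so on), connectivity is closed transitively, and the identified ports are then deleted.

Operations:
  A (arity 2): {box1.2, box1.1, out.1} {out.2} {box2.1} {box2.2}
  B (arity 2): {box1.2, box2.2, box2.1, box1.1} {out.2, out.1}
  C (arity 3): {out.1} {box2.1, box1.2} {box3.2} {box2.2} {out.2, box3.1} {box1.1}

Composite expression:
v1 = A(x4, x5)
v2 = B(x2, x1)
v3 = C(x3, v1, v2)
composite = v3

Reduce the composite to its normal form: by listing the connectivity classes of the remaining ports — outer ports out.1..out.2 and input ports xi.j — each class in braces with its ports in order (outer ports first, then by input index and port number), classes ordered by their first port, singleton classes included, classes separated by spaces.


{out.1} {out.2} {x1.1, x1.2, x2.1, x2.2} {x3.1} {x3.2, x4.1, x4.2} {x5.1} {x5.2}

Reachability decides: close wires over C-identified ports.
stage A: inputs (x4, x5), connectivity {out.1, x4.1, x4.2} {out.2} {x5.1} {x5.2}, out.j its boundary
stage B: inputs (x2, x1), connectivity {out.1, out.2} {x1.1, x1.2, x2.1, x2.2}, out.j its boundary
stage C: inputs (x3, x4, x5, x2, x1), connectivity {out.1} {out.2} {x1.1, x1.2, x2.1, x2.2} {x3.1} {x3.2, x4.1, x4.2} {x5.1} {x5.2}, out.j its boundary


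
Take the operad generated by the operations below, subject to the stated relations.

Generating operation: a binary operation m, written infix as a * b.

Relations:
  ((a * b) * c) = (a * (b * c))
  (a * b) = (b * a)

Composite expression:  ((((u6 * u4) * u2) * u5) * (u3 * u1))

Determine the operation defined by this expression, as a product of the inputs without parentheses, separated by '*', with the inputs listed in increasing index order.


Shape and order are irrelevant to m; the u-input set decides.
(u6 * u4) spells out as u6 * u4
((u6 * u4) * u2) spells out as u6 * u4 * u2
(((u6 * u4) * u2) * u5) spells out as u6 * u4 * u2 * u5
(u3 * u1) spells out as u3 * u1
((((u6 * u4) * u2) * u5) * (u3 * u1)) spells out as u6 * u4 * u2 * u5 * u3 * u1
sorting the factors by input index: u1 * u2 * u3 * u4 * u5 * u6

u1 * u2 * u3 * u4 * u5 * u6


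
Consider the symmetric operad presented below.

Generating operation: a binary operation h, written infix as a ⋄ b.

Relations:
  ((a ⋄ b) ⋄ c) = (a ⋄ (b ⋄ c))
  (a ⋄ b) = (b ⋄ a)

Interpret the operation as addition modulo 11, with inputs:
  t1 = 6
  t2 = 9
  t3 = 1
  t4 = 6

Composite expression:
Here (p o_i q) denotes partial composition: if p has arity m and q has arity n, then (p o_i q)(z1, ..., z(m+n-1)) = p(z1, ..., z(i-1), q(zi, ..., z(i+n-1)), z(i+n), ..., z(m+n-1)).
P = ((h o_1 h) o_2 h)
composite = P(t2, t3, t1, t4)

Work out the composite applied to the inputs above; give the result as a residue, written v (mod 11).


0 (mod 11)

(t3 ⋄ t1) = 7
(t2 ⋄ (t3 ⋄ t1)) = 5
((t2 ⋄ (t3 ⋄ t1)) ⋄ t4) = 0


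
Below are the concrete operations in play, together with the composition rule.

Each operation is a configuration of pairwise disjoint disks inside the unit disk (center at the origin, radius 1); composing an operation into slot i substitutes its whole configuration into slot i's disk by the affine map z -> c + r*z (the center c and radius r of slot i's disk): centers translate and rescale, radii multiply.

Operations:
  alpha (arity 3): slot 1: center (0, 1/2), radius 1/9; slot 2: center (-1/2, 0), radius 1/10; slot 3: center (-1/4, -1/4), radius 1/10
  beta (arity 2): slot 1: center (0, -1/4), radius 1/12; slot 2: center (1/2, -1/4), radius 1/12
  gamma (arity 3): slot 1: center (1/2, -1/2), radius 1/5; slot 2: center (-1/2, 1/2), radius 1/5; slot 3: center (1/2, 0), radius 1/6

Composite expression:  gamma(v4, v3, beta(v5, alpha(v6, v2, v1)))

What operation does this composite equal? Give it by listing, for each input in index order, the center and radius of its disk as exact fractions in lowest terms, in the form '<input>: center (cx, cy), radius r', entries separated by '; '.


Affine substitution under gamma: radii multiply and v-centers shift.
input v4: applying the 1 nested substitution gives center (1/2, -1/2), radius 1/5
input v3: applying the 1 nested substitution gives center (-1/2, 1/2), radius 1/5
input v5: applying the 2 nested substitutions gives center (1/2, -1/24), radius 1/72
input v6: applying the 3 nested substitutions gives center (7/12, -5/144), radius 1/648
input v2: applying the 3 nested substitutions gives center (83/144, -1/24), radius 1/720
input v1: applying the 3 nested substitutions gives center (167/288, -13/288), radius 1/720

v1: center (167/288, -13/288), radius 1/720; v2: center (83/144, -1/24), radius 1/720; v3: center (-1/2, 1/2), radius 1/5; v4: center (1/2, -1/2), radius 1/5; v5: center (1/2, -1/24), radius 1/72; v6: center (7/12, -5/144), radius 1/648


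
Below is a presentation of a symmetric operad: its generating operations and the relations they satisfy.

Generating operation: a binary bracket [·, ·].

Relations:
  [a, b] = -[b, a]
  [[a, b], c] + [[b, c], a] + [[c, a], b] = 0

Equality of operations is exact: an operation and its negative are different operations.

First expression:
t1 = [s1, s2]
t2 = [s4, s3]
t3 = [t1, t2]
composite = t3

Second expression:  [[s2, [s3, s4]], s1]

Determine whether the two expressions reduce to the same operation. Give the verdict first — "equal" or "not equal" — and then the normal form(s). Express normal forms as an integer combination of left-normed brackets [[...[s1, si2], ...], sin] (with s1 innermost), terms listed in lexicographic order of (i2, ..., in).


In normal form, the first expression is -[[[s1, s2], s3], s4] + [[[s1, s2], s4], s3]
In normal form, the second expression is -[[[s1, s2], s3], s4] + [[[s1, s2], s4], s3] + [[[s1, s3], s4], s2] - [[[s1, s4], s3], s2]
The normal forms differ: not equal.

not equal; the first gives -[[[s1, s2], s3], s4] + [[[s1, s2], s4], s3] and the second -[[[s1, s2], s3], s4] + [[[s1, s2], s4], s3] + [[[s1, s3], s4], s2] - [[[s1, s4], s3], s2]


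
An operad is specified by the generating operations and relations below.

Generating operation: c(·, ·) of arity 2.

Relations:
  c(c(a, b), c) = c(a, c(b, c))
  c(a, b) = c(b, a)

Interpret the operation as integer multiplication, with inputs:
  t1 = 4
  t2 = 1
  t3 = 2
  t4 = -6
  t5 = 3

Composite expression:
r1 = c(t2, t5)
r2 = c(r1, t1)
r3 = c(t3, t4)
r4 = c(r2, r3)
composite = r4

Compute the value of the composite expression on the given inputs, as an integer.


-144

c(t2, t5) = 3
c(c(t2, t5), t1) = 12
c(t3, t4) = -12
c(c(c(t2, t5), t1), c(t3, t4)) = -144


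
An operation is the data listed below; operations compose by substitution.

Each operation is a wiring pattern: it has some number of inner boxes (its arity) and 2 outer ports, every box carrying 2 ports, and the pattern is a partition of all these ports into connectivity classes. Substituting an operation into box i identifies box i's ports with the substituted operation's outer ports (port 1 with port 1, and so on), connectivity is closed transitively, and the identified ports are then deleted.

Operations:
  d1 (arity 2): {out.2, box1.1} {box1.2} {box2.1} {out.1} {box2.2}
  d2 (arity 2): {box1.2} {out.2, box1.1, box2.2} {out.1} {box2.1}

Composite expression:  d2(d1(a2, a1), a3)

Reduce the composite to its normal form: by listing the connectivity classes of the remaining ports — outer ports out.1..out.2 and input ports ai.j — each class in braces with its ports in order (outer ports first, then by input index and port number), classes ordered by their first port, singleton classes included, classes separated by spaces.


{out.1} {out.2, a3.2} {a1.1} {a1.2} {a2.1} {a2.2} {a3.1}

Treat the ports identified at d2 as solder joints: merge, then drop.
after d1, the pattern on (a2, a1) reads {out.1} {out.2, a2.1} {a1.1} {a1.2} {a2.2} (out.j = its outer ports)
after d2, the pattern on (a2, a1, a3) reads {out.1} {out.2, a3.2} {a1.1} {a1.2} {a2.1} {a2.2} {a3.1} (out.j = its outer ports)


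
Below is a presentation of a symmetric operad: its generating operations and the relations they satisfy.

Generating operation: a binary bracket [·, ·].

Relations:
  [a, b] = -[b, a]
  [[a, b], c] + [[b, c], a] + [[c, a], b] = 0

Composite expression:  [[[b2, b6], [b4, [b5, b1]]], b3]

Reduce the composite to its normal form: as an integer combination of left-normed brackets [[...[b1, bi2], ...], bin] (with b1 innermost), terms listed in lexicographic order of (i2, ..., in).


-[[[[[b1, b5], b4], b2], b6], b3] + [[[[[b1, b5], b4], b6], b2], b3]

Expand each bracket as ab - ba; the b1-initial words give the coefficients.
Composite bracket: [[[b2, b6], [b4, [b5, b1]]], b3]
Full expansion: 32 signed words from ab - ba (2^5 = 32).
Collect the words opening with b1:
  word b1b5b4b2b6b3 has sign -1, contributing -[[[[[b1, b5], b4], b2], b6], b3]
  word b1b5b4b6b2b3 has sign +1, contributing +[[[[[b1, b5], b4], b6], b2], b3]


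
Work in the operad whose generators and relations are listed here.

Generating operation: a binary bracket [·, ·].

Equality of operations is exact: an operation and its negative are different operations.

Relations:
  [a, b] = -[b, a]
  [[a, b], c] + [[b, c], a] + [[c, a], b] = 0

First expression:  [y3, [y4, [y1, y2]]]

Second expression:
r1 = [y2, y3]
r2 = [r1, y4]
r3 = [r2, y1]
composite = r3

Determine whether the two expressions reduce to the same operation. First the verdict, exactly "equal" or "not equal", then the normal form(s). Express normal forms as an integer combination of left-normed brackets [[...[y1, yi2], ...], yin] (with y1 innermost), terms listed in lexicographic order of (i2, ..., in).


not equal; the first gives [[[y1, y2], y4], y3] and the second -[[[y1, y2], y3], y4] + [[[y1, y3], y2], y4] + [[[y1, y4], y2], y3] - [[[y1, y4], y3], y2]

Reducing the first expression gives [[[y1, y2], y4], y3]
Reducing the second expression gives -[[[y1, y2], y3], y4] + [[[y1, y3], y2], y4] + [[[y1, y4], y2], y3] - [[[y1, y4], y3], y2]
The forms do not match — not equal.


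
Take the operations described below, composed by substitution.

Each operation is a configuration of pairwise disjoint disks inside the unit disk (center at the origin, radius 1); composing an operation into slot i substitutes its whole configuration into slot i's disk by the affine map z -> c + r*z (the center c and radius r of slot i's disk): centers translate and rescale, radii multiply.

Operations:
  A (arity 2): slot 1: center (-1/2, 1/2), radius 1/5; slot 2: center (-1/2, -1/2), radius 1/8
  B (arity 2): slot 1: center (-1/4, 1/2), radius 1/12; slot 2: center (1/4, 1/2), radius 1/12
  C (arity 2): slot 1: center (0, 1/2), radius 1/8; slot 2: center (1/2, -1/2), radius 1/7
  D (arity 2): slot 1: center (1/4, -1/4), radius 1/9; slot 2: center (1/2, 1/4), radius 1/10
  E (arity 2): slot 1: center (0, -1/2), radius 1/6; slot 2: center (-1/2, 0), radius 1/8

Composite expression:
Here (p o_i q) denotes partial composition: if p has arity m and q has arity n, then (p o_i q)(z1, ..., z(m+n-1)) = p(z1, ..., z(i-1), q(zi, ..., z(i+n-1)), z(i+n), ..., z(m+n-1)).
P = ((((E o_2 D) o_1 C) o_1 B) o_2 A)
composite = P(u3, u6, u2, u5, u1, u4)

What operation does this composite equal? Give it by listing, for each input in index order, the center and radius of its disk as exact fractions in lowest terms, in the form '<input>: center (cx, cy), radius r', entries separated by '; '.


Each u-disk chains the slot maps above it in E; radii multiply.
tracing u3 down its 3-map path: center (-1/192, -13/32), radius 1/576
tracing u6 down its 4-map path: center (5/1152, -467/1152), radius 1/2880
tracing u2 down its 4-map path: center (5/1152, -469/1152), radius 1/4608
tracing u5 down its 2-map path: center (1/12, -7/12), radius 1/42
tracing u1 down its 2-map path: center (-15/32, -1/32), radius 1/72
tracing u4 down its 2-map path: center (-7/16, 1/32), radius 1/80

u1: center (-15/32, -1/32), radius 1/72; u2: center (5/1152, -469/1152), radius 1/4608; u3: center (-1/192, -13/32), radius 1/576; u4: center (-7/16, 1/32), radius 1/80; u5: center (1/12, -7/12), radius 1/42; u6: center (5/1152, -467/1152), radius 1/2880


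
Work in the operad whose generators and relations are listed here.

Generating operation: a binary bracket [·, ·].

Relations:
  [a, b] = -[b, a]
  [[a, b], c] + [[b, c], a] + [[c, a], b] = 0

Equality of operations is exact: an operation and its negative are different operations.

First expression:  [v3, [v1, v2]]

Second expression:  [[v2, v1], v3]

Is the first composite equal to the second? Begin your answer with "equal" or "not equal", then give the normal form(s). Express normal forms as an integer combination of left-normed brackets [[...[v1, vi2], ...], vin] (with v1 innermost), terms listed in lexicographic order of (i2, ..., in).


equal; the common form is -[[v1, v2], v3]


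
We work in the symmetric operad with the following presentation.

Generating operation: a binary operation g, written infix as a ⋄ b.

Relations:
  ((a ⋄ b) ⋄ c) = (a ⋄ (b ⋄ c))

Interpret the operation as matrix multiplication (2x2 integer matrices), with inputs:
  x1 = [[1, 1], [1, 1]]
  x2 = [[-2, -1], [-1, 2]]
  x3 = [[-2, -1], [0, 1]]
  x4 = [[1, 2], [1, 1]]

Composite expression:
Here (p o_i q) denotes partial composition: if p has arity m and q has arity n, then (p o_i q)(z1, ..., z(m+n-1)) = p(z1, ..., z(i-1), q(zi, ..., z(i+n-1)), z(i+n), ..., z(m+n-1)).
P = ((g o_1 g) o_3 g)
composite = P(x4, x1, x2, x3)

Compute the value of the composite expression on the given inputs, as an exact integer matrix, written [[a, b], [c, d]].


[[18, 12], [12, 8]]

(x4 ⋄ x1) = [[3, 3], [2, 2]]
(x2 ⋄ x3) = [[4, 1], [2, 3]]
((x4 ⋄ x1) ⋄ (x2 ⋄ x3)) = [[18, 12], [12, 8]]


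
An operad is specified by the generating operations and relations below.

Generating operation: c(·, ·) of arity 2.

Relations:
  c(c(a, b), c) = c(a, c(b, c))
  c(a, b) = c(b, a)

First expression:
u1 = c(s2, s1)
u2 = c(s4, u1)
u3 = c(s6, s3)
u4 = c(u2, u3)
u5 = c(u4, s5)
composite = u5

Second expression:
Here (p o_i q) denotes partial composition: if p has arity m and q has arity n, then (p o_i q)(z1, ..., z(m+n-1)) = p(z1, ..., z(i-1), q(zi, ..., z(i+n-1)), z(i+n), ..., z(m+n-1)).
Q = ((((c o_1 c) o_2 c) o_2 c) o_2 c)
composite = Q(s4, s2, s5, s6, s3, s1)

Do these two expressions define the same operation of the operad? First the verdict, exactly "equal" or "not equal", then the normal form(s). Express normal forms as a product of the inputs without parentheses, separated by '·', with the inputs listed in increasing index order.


equal — both sides give s1 · s2 · s3 · s4 · s5 · s6

Normal form of the first expression: s1 · s2 · s3 · s4 · s5 · s6
Normal form of the second expression: s1 · s2 · s3 · s4 · s5 · s6
Same normal form: equal.


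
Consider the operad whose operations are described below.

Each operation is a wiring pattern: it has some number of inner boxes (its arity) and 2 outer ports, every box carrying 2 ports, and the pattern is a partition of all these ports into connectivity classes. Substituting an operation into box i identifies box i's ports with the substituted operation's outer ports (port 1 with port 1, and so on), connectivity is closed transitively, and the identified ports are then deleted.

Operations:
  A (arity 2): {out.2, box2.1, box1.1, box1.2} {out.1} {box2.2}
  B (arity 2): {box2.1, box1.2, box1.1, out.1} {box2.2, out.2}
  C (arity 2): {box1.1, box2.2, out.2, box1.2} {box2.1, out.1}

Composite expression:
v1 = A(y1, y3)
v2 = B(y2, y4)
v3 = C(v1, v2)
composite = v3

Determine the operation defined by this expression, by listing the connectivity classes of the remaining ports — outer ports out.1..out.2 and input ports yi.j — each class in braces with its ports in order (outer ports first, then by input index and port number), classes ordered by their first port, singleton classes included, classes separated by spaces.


{out.1, y2.1, y2.2, y4.1} {out.2, y1.1, y1.2, y3.1, y4.2} {y3.2}

Two ports join when wires chain via C-identified ports.
after A, the pattern on (y1, y3) reads {out.1} {out.2, y1.1, y1.2, y3.1} {y3.2} (out.j = its outer ports)
after B, the pattern on (y2, y4) reads {out.1, y2.1, y2.2, y4.1} {out.2, y4.2} (out.j = its outer ports)
after C, the pattern on (y1, y3, y2, y4) reads {out.1, y2.1, y2.2, y4.1} {out.2, y1.1, y1.2, y3.1, y4.2} {y3.2} (out.j = its outer ports)


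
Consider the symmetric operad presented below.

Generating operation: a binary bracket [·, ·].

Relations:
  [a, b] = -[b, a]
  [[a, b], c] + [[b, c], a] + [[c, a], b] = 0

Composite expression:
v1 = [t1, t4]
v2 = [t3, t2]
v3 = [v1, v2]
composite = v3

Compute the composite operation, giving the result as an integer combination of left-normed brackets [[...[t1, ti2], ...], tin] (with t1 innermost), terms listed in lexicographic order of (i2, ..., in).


-[[[t1, t4], t2], t3] + [[[t1, t4], t3], t2]

Left-normed coefficients sit on the t1-initial expansion words.
Composite bracket: [[t1, t4], [t3, t2]]
Applying ab - ba throughout gives 8 signed words (2^3 = 8).
The t1-initial words carry the normal form:
  word t1t4t2t3 has sign -1, contributing -[[[t1, t4], t2], t3]
  word t1t4t3t2 has sign +1, contributing +[[[t1, t4], t3], t2]


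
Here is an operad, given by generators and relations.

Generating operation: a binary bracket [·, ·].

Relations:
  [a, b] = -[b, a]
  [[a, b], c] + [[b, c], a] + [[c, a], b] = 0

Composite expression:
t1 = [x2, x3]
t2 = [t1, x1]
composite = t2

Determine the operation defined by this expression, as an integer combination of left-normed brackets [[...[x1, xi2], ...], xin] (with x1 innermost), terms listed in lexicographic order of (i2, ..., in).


-[[x1, x2], x3] + [[x1, x3], x2]

Expand each bracket as ab - ba; the x1-initial words give the coefficients.
Composite bracket: [[x2, x3], x1]
The bracket unfolds into 4 signed words via [a, b] = ab - ba (2^2 = 4).
Only words starting with x1 matter:
  x1x2x3 (sign -1) contributes -[[x1, x2], x3]
  x1x3x2 (sign +1) contributes +[[x1, x3], x2]


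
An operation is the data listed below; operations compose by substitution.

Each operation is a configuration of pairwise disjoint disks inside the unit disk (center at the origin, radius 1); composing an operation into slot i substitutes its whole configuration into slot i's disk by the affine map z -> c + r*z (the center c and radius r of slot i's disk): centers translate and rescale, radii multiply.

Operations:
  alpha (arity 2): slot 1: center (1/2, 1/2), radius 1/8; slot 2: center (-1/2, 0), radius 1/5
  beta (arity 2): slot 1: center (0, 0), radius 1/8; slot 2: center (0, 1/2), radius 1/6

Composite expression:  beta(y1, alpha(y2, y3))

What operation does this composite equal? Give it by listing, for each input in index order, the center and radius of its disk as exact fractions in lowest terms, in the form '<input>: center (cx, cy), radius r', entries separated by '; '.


y1: center (0, 0), radius 1/8; y2: center (1/12, 7/12), radius 1/48; y3: center (-1/12, 1/2), radius 1/30

Nesting under beta composes maps z -> c + r*z down each y-path.
for y1, the 1-step affine chain lands on center (0, 0), radius 1/8
for y2, the 2-step affine chain lands on center (1/12, 7/12), radius 1/48
for y3, the 2-step affine chain lands on center (-1/12, 1/2), radius 1/30


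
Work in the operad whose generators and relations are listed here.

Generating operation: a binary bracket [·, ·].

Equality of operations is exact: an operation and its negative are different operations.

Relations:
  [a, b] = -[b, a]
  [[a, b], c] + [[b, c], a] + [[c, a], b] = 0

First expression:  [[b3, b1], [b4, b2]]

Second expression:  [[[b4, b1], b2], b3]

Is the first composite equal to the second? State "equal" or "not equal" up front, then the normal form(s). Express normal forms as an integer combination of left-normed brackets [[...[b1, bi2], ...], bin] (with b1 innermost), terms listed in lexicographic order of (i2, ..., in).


not equal; the first gives [[[b1, b3], b2], b4] - [[[b1, b3], b4], b2] and the second -[[[b1, b4], b2], b3]


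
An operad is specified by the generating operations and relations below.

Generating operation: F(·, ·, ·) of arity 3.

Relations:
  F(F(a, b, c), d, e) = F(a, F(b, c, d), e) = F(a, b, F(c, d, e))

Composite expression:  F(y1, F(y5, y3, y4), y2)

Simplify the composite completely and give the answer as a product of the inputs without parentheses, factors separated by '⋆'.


Associativity of F dissolves the nesting; only the y-input order survives.
F(y5, y3, y4) unparenthesizes to y5 ⋆ y3 ⋆ y4
F(y1, F(y5, y3, y4), y2) unparenthesizes to y1 ⋆ y5 ⋆ y3 ⋆ y4 ⋆ y2

y1 ⋆ y5 ⋆ y3 ⋆ y4 ⋆ y2


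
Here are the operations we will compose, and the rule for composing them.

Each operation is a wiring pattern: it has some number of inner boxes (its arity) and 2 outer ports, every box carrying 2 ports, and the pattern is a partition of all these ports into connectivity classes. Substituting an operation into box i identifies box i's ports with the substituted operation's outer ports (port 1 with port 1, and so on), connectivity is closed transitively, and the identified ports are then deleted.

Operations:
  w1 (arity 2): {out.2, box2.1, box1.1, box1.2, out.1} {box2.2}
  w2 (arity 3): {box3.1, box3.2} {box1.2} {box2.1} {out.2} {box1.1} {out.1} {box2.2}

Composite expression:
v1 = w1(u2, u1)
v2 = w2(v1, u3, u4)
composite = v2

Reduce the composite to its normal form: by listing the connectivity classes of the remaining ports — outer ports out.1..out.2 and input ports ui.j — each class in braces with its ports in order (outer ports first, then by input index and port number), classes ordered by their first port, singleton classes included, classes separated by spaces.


{out.1} {out.2} {u1.1, u2.1, u2.2} {u1.2} {u3.1} {u3.2} {u4.1, u4.2}

Treat the ports identified at w2 as solder joints: merge, then drop.
w1 over (u2, u1) gives {out.1, out.2, u1.1, u2.1, u2.2} {u1.2}, out.j being that stage's outer ports
w2 over (u2, u1, u3, u4) gives {out.1} {out.2} {u1.1, u2.1, u2.2} {u1.2} {u3.1} {u3.2} {u4.1, u4.2}, out.j being that stage's outer ports


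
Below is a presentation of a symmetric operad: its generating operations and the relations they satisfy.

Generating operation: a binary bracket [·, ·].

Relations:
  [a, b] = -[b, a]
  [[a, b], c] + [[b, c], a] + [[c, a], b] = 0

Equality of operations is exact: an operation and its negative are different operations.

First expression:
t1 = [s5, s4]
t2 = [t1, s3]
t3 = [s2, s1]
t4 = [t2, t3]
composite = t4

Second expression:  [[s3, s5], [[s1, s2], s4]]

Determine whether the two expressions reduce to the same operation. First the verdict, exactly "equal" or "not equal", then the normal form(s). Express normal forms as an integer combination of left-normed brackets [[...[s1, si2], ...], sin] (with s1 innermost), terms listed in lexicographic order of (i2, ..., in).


not equal: they reduce to [[[[s1, s2], s3], s4], s5] - [[[[s1, s2], s3], s5], s4] - [[[[s1, s2], s4], s5], s3] + [[[[s1, s2], s5], s4], s3] and -[[[[s1, s2], s4], s3], s5] + [[[[s1, s2], s4], s5], s3]

In normal form, the first expression is [[[[s1, s2], s3], s4], s5] - [[[[s1, s2], s3], s5], s4] - [[[[s1, s2], s4], s5], s3] + [[[[s1, s2], s5], s4], s3]
In normal form, the second expression is -[[[[s1, s2], s4], s3], s5] + [[[[s1, s2], s4], s5], s3]
The forms do not match — not equal.


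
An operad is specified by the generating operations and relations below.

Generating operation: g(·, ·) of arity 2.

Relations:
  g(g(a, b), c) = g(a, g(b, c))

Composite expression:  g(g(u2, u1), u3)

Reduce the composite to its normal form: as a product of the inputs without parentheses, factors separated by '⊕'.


u2 ⊕ u1 ⊕ u3

Under associativity of g, the answer is the u's in reading order.
g(u2, u1) unparenthesizes to u2 ⊕ u1
g(g(u2, u1), u3) unparenthesizes to u2 ⊕ u1 ⊕ u3


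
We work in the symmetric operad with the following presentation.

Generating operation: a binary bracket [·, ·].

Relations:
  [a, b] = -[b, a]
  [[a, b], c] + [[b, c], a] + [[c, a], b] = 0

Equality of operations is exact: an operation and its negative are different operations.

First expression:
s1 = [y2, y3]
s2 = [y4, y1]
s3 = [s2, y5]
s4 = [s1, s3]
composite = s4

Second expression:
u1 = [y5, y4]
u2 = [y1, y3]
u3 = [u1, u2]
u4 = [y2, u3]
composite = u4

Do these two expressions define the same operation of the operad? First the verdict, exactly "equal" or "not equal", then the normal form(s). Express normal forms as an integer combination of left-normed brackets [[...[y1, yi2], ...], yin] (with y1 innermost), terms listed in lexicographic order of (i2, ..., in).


not equal; first: [[[[y1, y4], y5], y2], y3] - [[[[y1, y4], y5], y3], y2]; second: -[[[[y1, y3], y4], y5], y2] + [[[[y1, y3], y5], y4], y2]

The first composite normalizes to [[[[y1, y4], y5], y2], y3] - [[[[y1, y4], y5], y3], y2]
The second composite normalizes to -[[[[y1, y3], y4], y5], y2] + [[[[y1, y3], y5], y4], y2]
The normal forms differ: not equal.


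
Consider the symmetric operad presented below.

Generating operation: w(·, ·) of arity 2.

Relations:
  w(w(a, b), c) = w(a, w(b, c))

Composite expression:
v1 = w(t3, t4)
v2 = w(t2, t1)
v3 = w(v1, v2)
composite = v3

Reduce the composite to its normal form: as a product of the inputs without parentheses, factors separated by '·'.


All parenthesizations of w agree; list the t-inputs left to right.
w(t3, t4) reduces to t3 · t4
w(t2, t1) reduces to t2 · t1
w(w(t3, t4), w(t2, t1)) reduces to t3 · t4 · t2 · t1

t3 · t4 · t2 · t1


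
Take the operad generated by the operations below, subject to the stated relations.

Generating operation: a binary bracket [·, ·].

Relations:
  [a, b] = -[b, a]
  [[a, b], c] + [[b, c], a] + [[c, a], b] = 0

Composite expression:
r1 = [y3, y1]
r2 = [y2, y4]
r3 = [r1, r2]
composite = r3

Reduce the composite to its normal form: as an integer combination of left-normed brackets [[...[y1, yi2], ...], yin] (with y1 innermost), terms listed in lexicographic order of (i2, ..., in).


Antisymmetry and Jacobi reduce to y1-anchored left-normed brackets.
Composite bracket: [[y3, y1], [y2, y4]]
Each bracket splits as ab - ba, giving 8 signed words (2^3 = 8).
Words beginning with y1 determine it all:
  sign of y1y3y2y4 is -1, so it contributes -[[[y1, y3], y2], y4]
  sign of y1y3y4y2 is +1, so it contributes +[[[y1, y3], y4], y2]

-[[[y1, y3], y2], y4] + [[[y1, y3], y4], y2]


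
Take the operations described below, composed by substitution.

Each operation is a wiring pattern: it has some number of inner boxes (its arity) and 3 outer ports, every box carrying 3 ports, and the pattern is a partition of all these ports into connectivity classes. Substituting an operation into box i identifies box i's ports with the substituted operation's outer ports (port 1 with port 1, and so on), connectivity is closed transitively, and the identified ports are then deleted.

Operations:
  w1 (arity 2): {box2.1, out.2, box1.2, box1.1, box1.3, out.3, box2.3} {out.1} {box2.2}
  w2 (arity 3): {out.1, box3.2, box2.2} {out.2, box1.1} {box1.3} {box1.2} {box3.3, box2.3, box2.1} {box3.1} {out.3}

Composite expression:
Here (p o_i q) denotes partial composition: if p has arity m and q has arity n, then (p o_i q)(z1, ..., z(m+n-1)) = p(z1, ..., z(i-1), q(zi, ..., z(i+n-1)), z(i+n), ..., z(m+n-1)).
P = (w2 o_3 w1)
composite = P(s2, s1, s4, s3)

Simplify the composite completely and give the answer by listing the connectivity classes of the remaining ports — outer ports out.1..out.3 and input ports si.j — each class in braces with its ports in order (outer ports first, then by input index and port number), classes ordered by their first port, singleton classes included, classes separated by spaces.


After gluing at w2, chains via deleted ports link the s-ports.
after w1, the pattern on (s4, s3) reads {out.1} {out.2, out.3, s3.1, s3.3, s4.1, s4.2, s4.3} {s3.2} (out.j = its outer ports)
after w2, the pattern on (s2, s1, s4, s3) reads {out.1, s1.1, s1.2, s1.3, s3.1, s3.3, s4.1, s4.2, s4.3} {out.2, s2.1} {out.3} {s2.2} {s2.3} {s3.2} (out.j = its outer ports)

{out.1, s1.1, s1.2, s1.3, s3.1, s3.3, s4.1, s4.2, s4.3} {out.2, s2.1} {out.3} {s2.2} {s2.3} {s3.2}


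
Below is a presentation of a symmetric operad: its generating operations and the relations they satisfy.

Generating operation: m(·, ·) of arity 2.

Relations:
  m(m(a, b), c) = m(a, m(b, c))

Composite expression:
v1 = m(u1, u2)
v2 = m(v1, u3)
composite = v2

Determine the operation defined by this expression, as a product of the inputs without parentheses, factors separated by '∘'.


The m-tree's shape is irrelevant; the u-reading-order decides.
m(u1, u2) flattens to u1 ∘ u2
m(m(u1, u2), u3) flattens to u1 ∘ u2 ∘ u3

u1 ∘ u2 ∘ u3


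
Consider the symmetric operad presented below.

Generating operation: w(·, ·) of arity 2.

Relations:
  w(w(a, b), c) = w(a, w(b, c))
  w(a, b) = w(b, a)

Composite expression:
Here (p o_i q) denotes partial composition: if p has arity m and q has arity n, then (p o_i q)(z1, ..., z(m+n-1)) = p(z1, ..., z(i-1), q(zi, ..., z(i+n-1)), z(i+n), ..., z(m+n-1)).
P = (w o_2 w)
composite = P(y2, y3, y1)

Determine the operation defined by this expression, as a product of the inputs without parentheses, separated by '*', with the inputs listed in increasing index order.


y1 * y2 * y3

Reordering under w is free, so list the y-inputs canonically.
w(y3, y1) linearizes to y3 * y1
w(y2, w(y3, y1)) linearizes to y2 * y3 * y1
commutativity sorts the factors: y1 * y2 * y3


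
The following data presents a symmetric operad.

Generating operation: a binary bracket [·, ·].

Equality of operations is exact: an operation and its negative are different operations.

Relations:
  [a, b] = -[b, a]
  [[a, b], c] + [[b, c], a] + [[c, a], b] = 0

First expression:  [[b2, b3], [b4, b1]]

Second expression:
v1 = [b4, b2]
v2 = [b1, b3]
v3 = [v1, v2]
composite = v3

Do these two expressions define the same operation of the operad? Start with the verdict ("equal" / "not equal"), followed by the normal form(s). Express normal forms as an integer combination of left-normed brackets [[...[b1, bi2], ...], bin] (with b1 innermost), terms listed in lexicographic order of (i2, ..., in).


not equal; first: [[[b1, b4], b2], b3] - [[[b1, b4], b3], b2]; second: [[[b1, b3], b2], b4] - [[[b1, b3], b4], b2]

The first composite normalizes to [[[b1, b4], b2], b3] - [[[b1, b4], b3], b2]
The second composite normalizes to [[[b1, b3], b2], b4] - [[[b1, b3], b4], b2]
Different reductions; not equal.


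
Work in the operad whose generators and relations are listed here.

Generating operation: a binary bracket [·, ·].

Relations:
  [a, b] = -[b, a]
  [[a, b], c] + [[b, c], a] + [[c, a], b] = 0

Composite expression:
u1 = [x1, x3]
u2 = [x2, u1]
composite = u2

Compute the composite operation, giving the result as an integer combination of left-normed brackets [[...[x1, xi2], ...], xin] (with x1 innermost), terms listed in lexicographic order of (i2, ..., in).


Antisymmetry and Jacobi reduce to x1-anchored left-normed brackets.
Composite bracket: [x2, [x1, x3]]
Expanding via [a, b] = ab - ba: 4 signed words (2^2 = 4).
The x1-initial words carry the normal form:
  sign of x1x3x2 is -1, so it contributes -[[x1, x3], x2]

-[[x1, x3], x2]


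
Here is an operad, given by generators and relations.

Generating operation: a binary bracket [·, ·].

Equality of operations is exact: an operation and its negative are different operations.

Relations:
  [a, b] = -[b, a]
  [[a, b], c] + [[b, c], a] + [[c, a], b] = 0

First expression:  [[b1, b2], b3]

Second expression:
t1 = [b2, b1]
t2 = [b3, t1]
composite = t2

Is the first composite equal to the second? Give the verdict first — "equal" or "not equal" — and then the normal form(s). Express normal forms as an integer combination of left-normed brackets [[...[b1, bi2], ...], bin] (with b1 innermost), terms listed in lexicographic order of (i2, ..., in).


The first expression reduces to [[b1, b2], b3]
The second expression reduces to [[b1, b2], b3]
Both agree, so they are equal.

equal; both compose to [[b1, b2], b3]


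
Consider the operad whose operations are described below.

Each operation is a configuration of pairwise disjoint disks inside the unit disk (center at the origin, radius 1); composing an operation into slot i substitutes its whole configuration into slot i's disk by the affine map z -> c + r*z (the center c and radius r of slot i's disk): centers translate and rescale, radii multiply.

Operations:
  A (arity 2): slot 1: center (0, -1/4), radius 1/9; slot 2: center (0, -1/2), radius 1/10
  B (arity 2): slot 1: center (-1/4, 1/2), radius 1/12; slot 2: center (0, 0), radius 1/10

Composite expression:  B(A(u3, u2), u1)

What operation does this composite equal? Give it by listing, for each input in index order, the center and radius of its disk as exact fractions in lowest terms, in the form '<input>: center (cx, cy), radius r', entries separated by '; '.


u1: center (0, 0), radius 1/10; u2: center (-1/4, 11/24), radius 1/120; u3: center (-1/4, 23/48), radius 1/108

Only the slot chain above each u matters under B; compose those maps.
u3 passes through 2 substitutions, ending at center (-1/4, 23/48), radius 1/108
u2 passes through 2 substitutions, ending at center (-1/4, 11/24), radius 1/120
u1 passes through 1 substitution, ending at center (0, 0), radius 1/10


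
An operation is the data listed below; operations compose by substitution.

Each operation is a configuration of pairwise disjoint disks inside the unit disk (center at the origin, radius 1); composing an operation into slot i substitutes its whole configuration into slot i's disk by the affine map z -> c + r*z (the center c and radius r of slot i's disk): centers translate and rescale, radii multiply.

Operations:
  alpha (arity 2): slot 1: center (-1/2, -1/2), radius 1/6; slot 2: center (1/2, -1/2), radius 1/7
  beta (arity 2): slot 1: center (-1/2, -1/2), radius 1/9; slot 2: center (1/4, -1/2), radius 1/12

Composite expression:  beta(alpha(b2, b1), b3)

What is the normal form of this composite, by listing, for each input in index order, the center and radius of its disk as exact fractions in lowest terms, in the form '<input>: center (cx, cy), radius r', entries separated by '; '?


b1: center (-4/9, -5/9), radius 1/63; b2: center (-5/9, -5/9), radius 1/54; b3: center (1/4, -1/2), radius 1/12

Nesting under beta composes maps z -> c + r*z down each b-path.
b2: after 2 affine steps, its disk has center (-5/9, -5/9), radius 1/54
b1: after 2 affine steps, its disk has center (-4/9, -5/9), radius 1/63
b3: after 1 affine step, its disk has center (1/4, -1/2), radius 1/12


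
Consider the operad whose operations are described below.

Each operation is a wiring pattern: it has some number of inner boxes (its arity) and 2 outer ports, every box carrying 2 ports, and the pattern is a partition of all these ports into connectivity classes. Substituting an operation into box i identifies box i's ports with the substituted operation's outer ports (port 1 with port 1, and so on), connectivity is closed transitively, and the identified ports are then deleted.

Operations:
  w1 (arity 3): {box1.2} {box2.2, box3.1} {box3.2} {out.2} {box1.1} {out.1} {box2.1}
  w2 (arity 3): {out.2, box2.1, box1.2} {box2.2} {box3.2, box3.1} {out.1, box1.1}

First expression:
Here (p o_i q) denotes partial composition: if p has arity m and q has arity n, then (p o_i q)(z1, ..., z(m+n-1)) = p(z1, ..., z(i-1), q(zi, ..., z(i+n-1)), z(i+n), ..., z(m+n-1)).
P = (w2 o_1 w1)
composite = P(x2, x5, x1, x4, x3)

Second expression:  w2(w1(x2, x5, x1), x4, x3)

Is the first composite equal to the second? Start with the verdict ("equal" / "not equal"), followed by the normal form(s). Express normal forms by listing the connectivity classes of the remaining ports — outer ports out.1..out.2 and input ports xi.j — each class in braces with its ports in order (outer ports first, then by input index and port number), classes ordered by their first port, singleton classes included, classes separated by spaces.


equal; the common form is {out.1} {out.2, x4.1} {x1.1, x5.2} {x1.2} {x2.1} {x2.2} {x3.1, x3.2} {x4.2} {x5.1}

Normal form of the first expression: {out.1} {out.2, x4.1} {x1.1, x5.2} {x1.2} {x2.1} {x2.2} {x3.1, x3.2} {x4.2} {x5.1}
Normal form of the second expression: {out.1} {out.2, x4.1} {x1.1, x5.2} {x1.2} {x2.1} {x2.2} {x3.1, x3.2} {x4.2} {x5.1}
Both agree, so they are equal.


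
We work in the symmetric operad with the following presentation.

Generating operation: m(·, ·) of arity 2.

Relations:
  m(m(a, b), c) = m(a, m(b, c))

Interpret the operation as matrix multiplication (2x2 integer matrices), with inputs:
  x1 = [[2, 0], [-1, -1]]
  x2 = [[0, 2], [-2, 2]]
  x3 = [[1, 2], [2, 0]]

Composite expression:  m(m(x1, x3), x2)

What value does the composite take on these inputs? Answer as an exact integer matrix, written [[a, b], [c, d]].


[[-8, 12], [4, -10]]

m(x1, x3) = [[2, 4], [-3, -2]]
m(m(x1, x3), x2) = [[-8, 12], [4, -10]]


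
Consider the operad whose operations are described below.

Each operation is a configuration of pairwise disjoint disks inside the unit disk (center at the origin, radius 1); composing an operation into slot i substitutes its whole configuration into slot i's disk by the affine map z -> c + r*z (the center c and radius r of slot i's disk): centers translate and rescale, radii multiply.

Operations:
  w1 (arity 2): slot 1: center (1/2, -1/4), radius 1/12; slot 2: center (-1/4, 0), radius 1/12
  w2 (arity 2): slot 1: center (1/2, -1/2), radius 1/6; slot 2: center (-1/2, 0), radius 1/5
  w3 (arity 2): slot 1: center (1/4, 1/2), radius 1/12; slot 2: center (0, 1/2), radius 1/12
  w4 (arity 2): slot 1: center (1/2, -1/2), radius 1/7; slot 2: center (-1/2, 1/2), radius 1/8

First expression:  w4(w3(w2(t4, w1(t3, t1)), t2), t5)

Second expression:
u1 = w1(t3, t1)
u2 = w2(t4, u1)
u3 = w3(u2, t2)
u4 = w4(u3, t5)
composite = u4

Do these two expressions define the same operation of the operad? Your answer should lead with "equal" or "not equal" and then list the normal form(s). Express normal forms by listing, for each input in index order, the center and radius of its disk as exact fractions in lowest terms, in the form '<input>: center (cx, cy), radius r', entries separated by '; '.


Normal form of the first expression: t1: center (127/240, -3/7), radius 1/5040; t2: center (1/2, -3/7), radius 1/84; t3: center (223/420, -103/240), radius 1/5040; t4: center (13/24, -73/168), radius 1/504; t5: center (-1/2, 1/2), radius 1/8
Normal form of the second expression: t1: center (127/240, -3/7), radius 1/5040; t2: center (1/2, -3/7), radius 1/84; t3: center (223/420, -103/240), radius 1/5040; t4: center (13/24, -73/168), radius 1/504; t5: center (-1/2, 1/2), radius 1/8
Identical normal forms: equal.

equal: each reduces to t1: center (127/240, -3/7), radius 1/5040; t2: center (1/2, -3/7), radius 1/84; t3: center (223/420, -103/240), radius 1/5040; t4: center (13/24, -73/168), radius 1/504; t5: center (-1/2, 1/2), radius 1/8
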